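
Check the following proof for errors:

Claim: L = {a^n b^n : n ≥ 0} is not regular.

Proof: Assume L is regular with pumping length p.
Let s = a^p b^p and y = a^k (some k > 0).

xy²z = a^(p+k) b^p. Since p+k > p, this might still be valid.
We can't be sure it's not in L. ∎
The proof is INCORRECT.

Error: The conclusion is wrong.
xy²z = a^(p+k) b^p is definitely NOT in L because the number of a's (p+k) ≠ number of b's (p).
The proof incorrectly doubts what is actually a valid contradiction.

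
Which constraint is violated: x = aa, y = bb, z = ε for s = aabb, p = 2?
Violated: |xy| ≤ p

The decomposition x = aa, y = bb, z = ε for s = aabb with p = 2
violates the constraint: |xy| ≤ p

|xy| = |aabb| = 4 > 2 = p. The decomposition puts too many characters in xy.

Pumping lemma constraints:
1. xyz = s (decomposition is valid)
2. |xy| ≤ p
3. |y| > 0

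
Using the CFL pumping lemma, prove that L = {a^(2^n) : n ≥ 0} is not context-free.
Assume for contradiction that L is context-free, and let p ≥ 1 be the pumping length given by the pumping lemma for CFLs.
Choose s = a^(2^p). Then s ∈ L and |s| = 2^p ≥ p.
By the CFL pumping lemma, s = uvxyz for some u, v, x, y, z with |vxy| ≤ p, |vy| ≥ 1, and uv^i xy^i z ∈ L for every i ≥ 0.
All symbols are a's, so only lengths matter: let k = |vy|, with 1 ≤ k ≤ |vxy| ≤ p < 2^p.

Take i = 2: |uv²xy²z| = 2^p + k, and 2^p < 2^p + k < 2^p + 2^p = 2^(p+1).
So the length lies strictly between consecutive powers of two and is not a power of 2; uv²xy²z ∉ L.

This contradicts the CFL pumping lemma, which requires uv^i xy^i z ∈ L for all i ≥ 0.
Hence L = {a^(2^n) : n ≥ 0} is not context-free. ∎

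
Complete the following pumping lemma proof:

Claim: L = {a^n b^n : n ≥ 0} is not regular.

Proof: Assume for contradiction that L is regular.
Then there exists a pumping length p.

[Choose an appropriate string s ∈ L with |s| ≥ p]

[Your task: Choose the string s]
s = a^p b^p

This string is in L (has equal a's and b's) and has length 2p ≥ p.
Any decomposition xyz with |xy| ≤ p means y consists only of a's,
so pumping will unbalance the counts.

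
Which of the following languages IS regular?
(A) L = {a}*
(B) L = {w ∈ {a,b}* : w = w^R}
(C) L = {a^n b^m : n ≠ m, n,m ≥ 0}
(A) {a}*

(A) L = {a}* is regular.

This can be recognized by a finite automaton (DFA/NFA).
Regular expressions like {a}* define regular languages.

The other choices are not regular:
- {w ∈ {a,b}* : w = w^R}: After pumping, the string is no longer symmetric
- {a^n b^m : n ≠ m, n,m ≥ 0}: After pumping a's, we can make n = m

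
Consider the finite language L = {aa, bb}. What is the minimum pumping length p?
p = 3

For a finite language L, the pumping lemma holds vacuously if p > max|s| for s ∈ L.

The longest string in L = {aa, bb} has length 2.
If p = 3, then no string s ∈ L has |s| ≥ p, so the condition is vacuously true.

The minimum pumping length is p = 3.

Why no smaller p works: for any p ≤ 2, the longest string s ∈ L has |s| = 2 ≥ p, so it would
have to be pumpable; but pumping up (i = 2, 3, ...) produces ever longer strings, which cannot all lie in the
finite language L. So the pumping property fails for every p ≤ 2.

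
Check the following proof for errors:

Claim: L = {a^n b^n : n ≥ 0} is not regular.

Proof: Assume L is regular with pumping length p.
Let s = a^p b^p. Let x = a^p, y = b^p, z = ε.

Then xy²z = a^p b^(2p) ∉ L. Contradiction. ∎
The proof is INCORRECT.

Error: The decomposition violates |xy| ≤ p.
With x = a^p and y = b^p, we have |xy| = 2p > p.
The pumping lemma requires |xy| ≤ p, so y must be within the first p characters.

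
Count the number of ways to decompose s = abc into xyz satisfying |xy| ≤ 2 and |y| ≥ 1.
3

For s = 'abc' with pumping length p = 2:

Constraints: |xy| ≤ 2, |y| > 0

Valid decompositions (|xy| ≤ p, |y| ≥ 1):
  • x='', y='a', z='bc'
  • x='a', y='b', z='c'
  • x='', y='ab', z='c'

Total count: 3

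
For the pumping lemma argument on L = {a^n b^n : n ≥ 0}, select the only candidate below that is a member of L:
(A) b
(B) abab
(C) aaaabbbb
(C) aaaabbbb

The pumping lemma is applied to a string s that lies in L, so first check membership of each option:
- (A) b has 0 a's and 1 b's; 0 ≠ 1, so it is not in L ✗
- (B) abab has an a after a b, so it is not of the form a^n b^n and is not in L ✗
- (C) aaaabbbb = a^4 b^4 has equal counts (4 = 4), so it is in L ✓

Only (C) aaaabbbb is in L, so it is the only candidate that could play the role of s.
(In a complete proof one picks s in terms of the pumping length p so that |s| ≥ p is guaranteed; a fixed string like aaaabbbb illustrates the shape of such an s.)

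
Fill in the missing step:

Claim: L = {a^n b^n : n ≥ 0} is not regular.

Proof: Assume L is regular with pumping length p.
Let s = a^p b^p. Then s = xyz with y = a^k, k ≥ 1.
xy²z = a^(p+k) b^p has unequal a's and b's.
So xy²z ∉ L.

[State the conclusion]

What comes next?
This contradicts the pumping lemma for regular languages,
which guarantees xy^i z ∈ L for all i ≥ 0.

Since our assumption that L is regular leads to a contradiction,
we conclude that L = {a^n b^n : n ≥ 0} is NOT regular. ∎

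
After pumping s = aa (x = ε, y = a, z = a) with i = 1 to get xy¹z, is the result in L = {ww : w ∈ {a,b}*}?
Yes

xy¹z = ε · a · a = aa.
aa splits into halves a · a, which are equal, so it is in L (w = a).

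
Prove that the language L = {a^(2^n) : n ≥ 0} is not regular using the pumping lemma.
Assume for contradiction that L is regular, and let p ≥ 1 be the pumping length given by the pumping lemma.
Choose s = a^(2^p). Then s ∈ L and |s| = 2^p ≥ p.
By the pumping lemma, s = xyz for some x, y, z with |xy| ≤ p, |y| ≥ 1, and xy^i z ∈ L for every i ≥ 0.
Here y = a^k for some k with 1 ≤ k ≤ |xy| ≤ p, and p < 2^p.

Take i = 2: |xy²z| = 2^p + k.
Now 2^p < 2^p + k ≤ 2^p + p < 2^p + 2^p = 2^(p+1).
So |xy²z| lies strictly between the consecutive powers of two 2^p and 2^(p+1), hence is not a power of 2, and xy²z ∉ L.

This contradicts the pumping lemma, which requires xy^i z ∈ L for all i ≥ 0.
Hence L = {a^(2^n) : n ≥ 0} is not regular. ∎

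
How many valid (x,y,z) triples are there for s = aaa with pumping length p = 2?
3

For s = 'aaa' with pumping length p = 2:

Constraints: |xy| ≤ 2, |y| > 0

Valid decompositions (|xy| ≤ p, |y| ≥ 1):
  • x='', y='a', z='aa'
  • x='a', y='a', z='a'
  • x='', y='aa', z='a'

Total count: 3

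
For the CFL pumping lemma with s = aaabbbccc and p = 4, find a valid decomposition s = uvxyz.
u='aa', v='a', x='bb', y='b', z='ccc'

For s = aaabbbccc with pumping length p = 4:

One valid decomposition:
- u = 'aa'
- v = 'a'
- x = 'bb'
- y = 'b'
- z = 'ccc'

Verification:
- uvxyz = 'aa' + 'a' + 'bb' + 'b' + 'ccc' = aaabbbccc ✓
- |vxy| = |'abbb'| = 4 ≤ 4 ✓
- |vy| = |'ab'| = 2 > 0 ✓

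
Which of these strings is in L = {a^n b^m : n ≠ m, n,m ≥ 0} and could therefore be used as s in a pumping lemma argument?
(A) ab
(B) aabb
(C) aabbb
(C) aabbb

The pumping lemma is applied to a string s that lies in L, so first check membership of each option:
- (A) ab = a^1 b^1 has n = m = 1, so it is not in L ✗
- (B) aabb = a^2 b^2 has n = m = 2, so it is not in L ✗
- (C) aabbb = a^2 b^3 with 2 ≠ 3, so it is in L ✓

Only (C) aabbb is in L, so it is the only candidate that could play the role of s.
(In a complete proof one picks s in terms of the pumping length p so that |s| ≥ p is guaranteed; a fixed string like aabbb illustrates the shape of such an s.)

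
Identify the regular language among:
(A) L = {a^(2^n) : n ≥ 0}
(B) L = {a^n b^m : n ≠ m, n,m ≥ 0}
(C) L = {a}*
(C) {a}*

(C) L = {a}* is regular.

This can be recognized by a finite automaton (DFA/NFA).
Regular expressions like {a}* define regular languages.

The other choices are not regular:
- {a^n b^m : n ≠ m, n,m ≥ 0}: After pumping a's, we can make n = m
- {a^(2^n) : n ≥ 0}: After pumping, length is no longer a power of 2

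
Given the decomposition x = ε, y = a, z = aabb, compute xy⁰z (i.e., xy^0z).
aabb

Given x = '', y = 'a', z = 'aabb' and i = 0:

xy^0z = x + y·y·...·y (0 times) + z
       = '' + 'a'^0 + 'aabb'
       = '' + '' + 'aabb'
       = 'aabb'

The pumped string is 'aabb' with length 4.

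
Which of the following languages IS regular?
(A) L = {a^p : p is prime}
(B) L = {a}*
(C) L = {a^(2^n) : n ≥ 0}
(B) {a}*

(B) L = {a}* is regular.

This can be recognized by a finite automaton (DFA/NFA).
Regular expressions like {a}* define regular languages.

The other choices are not regular:
- {a^p : p is prime}: After pumping, the length becomes composite
- {a^(2^n) : n ≥ 0}: After pumping, length is no longer a power of 2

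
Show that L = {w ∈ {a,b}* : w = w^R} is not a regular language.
Assume for contradiction that L is regular, and let p ≥ 1 be the pumping length given by the pumping lemma.
Choose s = a^p b a^p. Then s ∈ L (it reads the same in both directions) and |s| = 2p + 1 ≥ p.
By the pumping lemma, s = xyz for some x, y, z with |xy| ≤ p, |y| ≥ 1, and xy^i z ∈ L for every i ≥ 0.
Since |xy| ≤ p and the first p symbols of s are all a's, y = a^k for some k with 1 ≤ k ≤ p.

Take i = 0: xy⁰z = a^(p − k) b a^p.
Its reversal is a^p b a^(p − k). These differ because the block of a's before the unique b has length p − k in one and p in the other, and p − k ≠ p since k ≥ 1. So xy⁰z is not a palindrome, i.e. xy⁰z ∉ L.

This contradicts the pumping lemma, which requires xy^i z ∈ L for all i ≥ 0.
Hence L = {w ∈ {a,b}* : w = w^R} is not regular. ∎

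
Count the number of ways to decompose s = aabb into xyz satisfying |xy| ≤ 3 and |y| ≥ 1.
6

For s = 'aabb' with pumping length p = 3:

Constraints: |xy| ≤ 3, |y| > 0

Valid decompositions (|xy| ≤ p, |y| ≥ 1):
  • x='', y='a', z='abb'
  • x='a', y='a', z='bb'
  • x='', y='aa', z='bb'
  • x='aa', y='b', z='b'
  • x='a', y='ab', z='b'
  • x='', y='aab', z='b'

Total count: 6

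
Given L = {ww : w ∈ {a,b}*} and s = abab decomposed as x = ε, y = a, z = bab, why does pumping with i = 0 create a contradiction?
xy⁰z = bab ∉ L

Pumping with i = 0 replaces y = a by y⁰ = ε:
- Original: s = xyz = abab; abab splits into halves ab · ab, which are equal, so it is in L (w = ab)
- Pumped: xy⁰z = ε · ε · bab = bab
- bab has odd length 3, so it cannot be written as ww and is not in L

The pumping lemma would require xy⁰z ∈ L, so this decomposition yields a contradiction.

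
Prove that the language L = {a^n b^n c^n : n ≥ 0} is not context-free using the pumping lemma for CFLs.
Assume for contradiction that L is context-free, and let p ≥ 1 be the pumping length given by the pumping lemma for CFLs.
Choose s = a^p b^p c^p. Then s ∈ L and |s| = 3p ≥ p.
By the CFL pumping lemma, s = uvxyz for some u, v, x, y, z with |vxy| ≤ p, |vy| ≥ 1, and uv^i xy^i z ∈ L for every i ≥ 0.

Because |vxy| ≤ p, the window vxy cannot contain both an a and a c: any substring of s containing both must include the entire block b^p plus at least one a and one c, so it has length ≥ p + 2 > p.
Hence at least one of the letters a, c does not occur in vy at all.

Take i = 0: the string uxz is obtained from s by deleting |vy| ≥ 1 symbols, so |uxz| = 3p − |vy| < 3p.
But the letter (a or c) that does not occur in vy still occurs exactly p times in uxz. Every string of L with exactly p copies of some letter is a^p b^p c^p, of length 3p. Since |uxz| < 3p, uxz ∉ L.

This contradicts the CFL pumping lemma, which requires uv^i xy^i z ∈ L for all i ≥ 0.
Hence L = {a^n b^n c^n : n ≥ 0} is not context-free. ∎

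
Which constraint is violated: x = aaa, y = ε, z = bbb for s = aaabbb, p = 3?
Violated: |y| > 0

The decomposition x = aaa, y = ε, z = bbb for s = aaabbb with p = 3
violates the constraint: |y| > 0

|y| = 0, but the pumping lemma requires |y| > 0 (y must be non-empty).

Pumping lemma constraints:
1. xyz = s (decomposition is valid)
2. |xy| ≤ p
3. |y| > 0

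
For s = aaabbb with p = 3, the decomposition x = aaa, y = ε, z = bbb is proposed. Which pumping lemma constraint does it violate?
Violated: |y| > 0

The decomposition x = aaa, y = ε, z = bbb for s = aaabbb with p = 3
violates the constraint: |y| > 0

|y| = 0, but the pumping lemma requires |y| > 0 (y must be non-empty).

Pumping lemma constraints:
1. xyz = s (decomposition is valid)
2. |xy| ≤ p
3. |y| > 0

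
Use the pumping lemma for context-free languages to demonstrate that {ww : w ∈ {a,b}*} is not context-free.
Assume for contradiction that L is context-free, and let p ≥ 1 be the pumping length given by the pumping lemma for CFLs.
Choose s = a^p b^p a^p b^p. Then s ∈ L (take w = a^p b^p) and |s| = 4p ≥ p.
By the CFL pumping lemma, s = uvxyz for some u, v, x, y, z with |vxy| ≤ p, |vy| ≥ 1, and uv^i xy^i z ∈ L for every i ≥ 0.

Write s as four blocks A₁ B₁ A₂ B₂ with A₁ = A₂ = a^p and B₁ = B₂ = b^p. Since |vxy| ≤ p, the window vxy lies inside at most two adjacent blocks. Take i = 0 and let t = uxz, so |t| = 4p − |vy| with 1 ≤ |vy| ≤ p. If |t| is odd, t ∉ L immediately, so assume |vy| is even (hence |vy| ≥ 2) and |t|/2 = 2p − |vy|/2, which satisfies p ≤ |t|/2 ≤ 2p − 1.

Case 1 (vxy inside A₁B₁): t = a^(p−j) b^(p−l) a^p b^p with j + l = |vy|. The second half of t has length < 2p, so it is a suffix of the trailing a^p b^p and ends in b; the first half is a^(p−j) b^(p−l) a^((j+l)/2), which ends in a because (j+l)/2 ≥ 1. The halves differ, so t ∉ L.

Case 2 (vxy inside B₁A₂, straddling the middle): t = a^p b^(p−j) a^(p−l) b^p with j + l = |vy|. If t = ww, then w is a prefix of t of length ≥ p, so w begins with a^p; and w is a suffix of t of length ≥ p, so w ends with b^p. That forces |w| ≥ 2p, contradicting |w| = |t|/2 ≤ 2p − 1. So t ∉ L.

Case 3 (vxy inside A₂B₂): t = a^p b^p a^(p−j) b^(p−l) with j + l = |vy|. The first half of t is a prefix of a^p b^p, so it begins with a; the second half is b^((j+l)/2) a^(p−j) b^(p−l), which begins with b. The halves differ, so t ∉ L.

In every case uv⁰xy⁰z = uxz ∉ L.

This contradicts the CFL pumping lemma, which requires uv^i xy^i z ∈ L for all i ≥ 0.
Hence L = {ww : w ∈ {a,b}*} is not context-free. ∎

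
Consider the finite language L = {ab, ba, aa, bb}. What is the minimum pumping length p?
p = 3

For a finite language L, the pumping lemma holds vacuously if p > max|s| for s ∈ L.

The longest string in L = {ab, ba, aa, bb} has length 2.
If p = 3, then no string s ∈ L has |s| ≥ p, so the condition is vacuously true.

The minimum pumping length is p = 3.

Why no smaller p works: for any p ≤ 2, the longest string s ∈ L has |s| = 2 ≥ p, so it would
have to be pumpable; but pumping up (i = 2, 3, ...) produces ever longer strings, which cannot all lie in the
finite language L. So the pumping property fails for every p ≤ 2.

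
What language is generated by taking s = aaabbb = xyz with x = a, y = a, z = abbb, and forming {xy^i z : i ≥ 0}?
{xy^i z : i ≥ 0} = {a^(2+i) b^3 : i ≥ 0} = {aabbb, aaabbb, aaaabbb, ...}

With x = a, y = a, z = abbb: Starting with aaabbb and pumping the second 'a', we get strings with 2+i a's followed by 3 b's for i = 0, 1, 2, ...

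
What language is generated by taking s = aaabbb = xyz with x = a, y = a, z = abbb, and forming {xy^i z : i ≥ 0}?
{xy^i z : i ≥ 0} = {a^(2+i) b^3 : i ≥ 0} = {aabbb, aaabbb, aaaabbb, ...}

With x = a, y = a, z = abbb: Starting with aaabbb and pumping the second 'a', we get strings with 2+i a's followed by 3 b's for i = 0, 1, 2, ...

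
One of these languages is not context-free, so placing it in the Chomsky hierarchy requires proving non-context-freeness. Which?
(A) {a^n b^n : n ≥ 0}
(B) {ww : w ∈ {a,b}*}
(B) {ww : w ∈ {a,b}*}

(B) {ww : w ∈ {a,b}*} requires the CFL pumping lemma.

- {a^n b^n : n ≥ 0} is context-free (but not regular)
  • Can be shown non-regular with the regular pumping lemma
  • After pumping, the number of a's and b's become unequal

- {ww : w ∈ {a,b}*} is NOT context-free
  • Requires the CFL pumping lemma to prove
  • Cannot verify equality of two arbitrary substrings

The CFL pumping lemma is "stronger" in that it can prove non-membership
in the larger class of context-free languages.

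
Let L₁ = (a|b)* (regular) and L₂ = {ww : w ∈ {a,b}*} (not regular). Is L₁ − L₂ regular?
No — L₁ − L₂ is not regular.

L₁ − L₂ is the complement of {ww} within {a,b}*. If it were regular, its complement {ww} would be regular as well (regular languages are closed under complement) — contradiction. So L₁ − L₂ is not regular.

Note that the bare facts "L₁ regular, L₂ non-regular" do not settle the question by themselves: the closure of regular languages under ∪, ∩, complement and difference applies only when BOTH operands are regular. With a non-regular operand the result can come out regular or non-regular depending on the specific languages, so one has to work out L₁ − L₂ for this particular pair, as above.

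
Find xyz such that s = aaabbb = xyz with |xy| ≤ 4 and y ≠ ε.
x = '', y = 'a', z = 'aabbb'

For s = aaabbb and p = 4, one valid decomposition is:
- x = '' (length 0)
- y = 'a' (length 1)
- z = 'aabbb' (length 5)

Verification:
- xyz = '' + 'a' + 'aabbb' = aaabbb ✓
- |xy| = 1 ≤ 4 ✓
- |y| = 1 > 0 ✓

All pumping lemma constraints are satisfied.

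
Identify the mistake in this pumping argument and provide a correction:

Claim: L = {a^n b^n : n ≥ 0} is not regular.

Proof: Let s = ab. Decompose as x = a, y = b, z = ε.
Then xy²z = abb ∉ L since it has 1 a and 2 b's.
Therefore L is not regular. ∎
Error: The string s = ab might be shorter than the pumping length p.

Correction: Choose s = a^p b^p to ensure |s| ≥ p. Also, the decomposition is wrong: with |xy| ≤ p, y cannot include b's when s starts with p a's.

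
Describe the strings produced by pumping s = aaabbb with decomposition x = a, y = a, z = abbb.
{xy^i z : i ≥ 0} = {a^(2+i) b^3 : i ≥ 0} = {aabbb, aaabbb, aaaabbb, ...}

With x = a, y = a, z = abbb: Starting with aaabbb and pumping the second 'a', we get strings with 2+i a's followed by 3 b's for i = 0, 1, 2, ...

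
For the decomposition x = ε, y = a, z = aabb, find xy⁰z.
aabb

Given x = '', y = 'a', z = 'aabb' and i = 0:

xy^0z = x + y·y·...·y (0 times) + z
       = '' + 'a'^0 + 'aabb'
       = '' + '' + 'aabb'
       = 'aabb'

The pumped string is 'aabb' with length 4.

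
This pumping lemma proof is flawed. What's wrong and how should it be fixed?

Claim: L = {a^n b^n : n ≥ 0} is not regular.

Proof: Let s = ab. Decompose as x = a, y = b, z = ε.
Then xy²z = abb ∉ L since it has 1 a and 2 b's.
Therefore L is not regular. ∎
Error: The string s = ab might be shorter than the pumping length p.

Correction: Choose s = a^p b^p to ensure |s| ≥ p. Also, the decomposition is wrong: with |xy| ≤ p, y cannot include b's when s starts with p a's.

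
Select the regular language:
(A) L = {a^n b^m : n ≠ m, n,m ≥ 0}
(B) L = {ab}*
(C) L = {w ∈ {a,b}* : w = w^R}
(B) {ab}*

(B) L = {ab}* is regular.

This can be recognized by a finite automaton (DFA/NFA).
Regular expressions like {ab}* define regular languages.

The other choices are not regular:
- {w ∈ {a,b}* : w = w^R}: After pumping, the string is no longer symmetric
- {a^n b^m : n ≠ m, n,m ≥ 0}: After pumping a's, we can make n = m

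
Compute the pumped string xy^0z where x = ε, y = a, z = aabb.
aabb

Given x = '', y = 'a', z = 'aabb' and i = 0:

xy^0z = x + y·y·...·y (0 times) + z
       = '' + 'a'^0 + 'aabb'
       = '' + '' + 'aabb'
       = 'aabb'

The pumped string is 'aabb' with length 4.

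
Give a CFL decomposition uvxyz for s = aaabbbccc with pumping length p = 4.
u='aa', v='a', x='bb', y='b', z='ccc'

For s = aaabbbccc with pumping length p = 4:

One valid decomposition:
- u = 'aa'
- v = 'a'
- x = 'bb'
- y = 'b'
- z = 'ccc'

Verification:
- uvxyz = 'aa' + 'a' + 'bb' + 'b' + 'ccc' = aaabbbccc ✓
- |vxy| = |'abbb'| = 4 ≤ 4 ✓
- |vy| = |'ab'| = 2 > 0 ✓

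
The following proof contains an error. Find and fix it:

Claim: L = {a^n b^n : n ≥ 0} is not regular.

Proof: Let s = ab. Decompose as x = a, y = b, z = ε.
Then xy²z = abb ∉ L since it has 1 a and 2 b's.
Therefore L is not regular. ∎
Error: The string s = ab might be shorter than the pumping length p.

Correction: Choose s = a^p b^p to ensure |s| ≥ p. Also, the decomposition is wrong: with |xy| ≤ p, y cannot include b's when s starts with p a's.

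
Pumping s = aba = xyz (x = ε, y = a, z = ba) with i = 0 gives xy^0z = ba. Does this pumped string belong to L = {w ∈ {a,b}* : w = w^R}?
No

xy⁰z = ε · ε · ba = ba.
ba reversed is ab ≠ ba, so it is not a palindrome and is not in L.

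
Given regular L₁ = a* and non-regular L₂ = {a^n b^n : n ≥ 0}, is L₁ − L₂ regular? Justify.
Yes — L₁ − L₂ is regular.

The only string of a* that lies in {a^n b^n} is ε, so L₁ − L₂ = a* − {ε} = a⁺ = aa*, which is regular.

Note that the bare facts "L₁ regular, L₂ non-regular" do not settle the question by themselves: the closure of regular languages under ∪, ∩, complement and difference applies only when BOTH operands are regular. With a non-regular operand the result can come out regular or non-regular depending on the specific languages, so one has to work out L₁ − L₂ for this particular pair, as above.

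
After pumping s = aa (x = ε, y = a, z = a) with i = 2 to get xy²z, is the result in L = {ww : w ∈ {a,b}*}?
No

xy²z = ε · aa · a = aaa.
aaa has odd length 3, so it cannot be written as ww and is not in L.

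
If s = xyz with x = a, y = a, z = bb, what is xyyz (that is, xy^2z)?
aaabb

Given x = 'a', y = 'a', z = 'bb' and i = 2:

xy^2z = x + y·y·...·y (2 times) + z
       = 'a' + 'a'^2 + 'bb'
       = 'a' + 'aa' + 'bb'
       = 'aaabb'

The pumped string is 'aaabb' with length 5.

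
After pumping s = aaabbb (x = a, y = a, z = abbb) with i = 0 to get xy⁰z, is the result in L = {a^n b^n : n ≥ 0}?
No

xy⁰z = a · ε · abbb = aabbb.
aabbb has 2 a's and 3 b's; 2 ≠ 3, so it is not in L.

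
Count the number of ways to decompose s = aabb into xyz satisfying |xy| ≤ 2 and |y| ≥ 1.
3

For s = 'aabb' with pumping length p = 2:

Constraints: |xy| ≤ 2, |y| > 0

Valid decompositions (|xy| ≤ p, |y| ≥ 1):
  • x='', y='a', z='abb'
  • x='a', y='a', z='bb'
  • x='', y='aa', z='bb'

Total count: 3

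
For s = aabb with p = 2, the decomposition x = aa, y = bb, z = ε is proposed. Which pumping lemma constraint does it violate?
Violated: |xy| ≤ p

The decomposition x = aa, y = bb, z = ε for s = aabb with p = 2
violates the constraint: |xy| ≤ p

|xy| = |aabb| = 4 > 2 = p. The decomposition puts too many characters in xy.

Pumping lemma constraints:
1. xyz = s (decomposition is valid)
2. |xy| ≤ p
3. |y| > 0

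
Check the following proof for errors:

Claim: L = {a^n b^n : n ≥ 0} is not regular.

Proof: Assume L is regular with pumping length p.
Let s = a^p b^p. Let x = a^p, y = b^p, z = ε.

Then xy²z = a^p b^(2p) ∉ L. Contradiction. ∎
The proof is INCORRECT.

Error: The decomposition violates |xy| ≤ p.
With x = a^p and y = b^p, we have |xy| = 2p > p.
The pumping lemma requires |xy| ≤ p, so y must be within the first p characters.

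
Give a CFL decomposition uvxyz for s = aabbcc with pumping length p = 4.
u='a', v='a', x='bb', y='c', z='c'

For s = aabbcc with pumping length p = 4:

One valid decomposition:
- u = 'a'
- v = 'a'
- x = 'bb'
- y = 'c'
- z = 'c'

Verification:
- uvxyz = 'a' + 'a' + 'bb' + 'c' + 'c' = aabbcc ✓
- |vxy| = |'abbc'| = 4 ≤ 4 ✓
- |vy| = |'ac'| = 2 > 0 ✓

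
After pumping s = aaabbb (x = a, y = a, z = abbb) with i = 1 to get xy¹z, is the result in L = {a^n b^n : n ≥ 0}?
Yes

xy¹z = a · a · abbb = aaabbb.
aaabbb = a^3 b^3 has equal counts (3 = 3), so it is in L.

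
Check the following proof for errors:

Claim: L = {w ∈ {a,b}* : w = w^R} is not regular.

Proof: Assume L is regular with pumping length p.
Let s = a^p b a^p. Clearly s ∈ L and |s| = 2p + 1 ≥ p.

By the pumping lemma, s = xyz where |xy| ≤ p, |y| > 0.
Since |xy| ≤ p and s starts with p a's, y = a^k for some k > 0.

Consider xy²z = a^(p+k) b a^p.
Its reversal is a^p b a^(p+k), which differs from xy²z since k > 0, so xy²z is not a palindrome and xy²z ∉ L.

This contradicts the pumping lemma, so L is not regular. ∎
The proof is correct.

This proof is valid because:
1. s = a^p b a^p is in L and is chosen in terms of p, so |s| ≥ p holds for every p
2. The decomposition analysis is correct: |xy| ≤ p forces y to lie inside the leading a's
3. The contradiction is valid: a^(p+k) b a^p has more a's before the b than after it, so it is not a palindrome
4. The conclusion follows logically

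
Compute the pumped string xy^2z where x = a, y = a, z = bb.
aaabb

Given x = 'a', y = 'a', z = 'bb' and i = 2:

xy^2z = x + y·y·...·y (2 times) + z
       = 'a' + 'a'^2 + 'bb'
       = 'a' + 'aa' + 'bb'
       = 'aaabb'

The pumped string is 'aaabb' with length 5.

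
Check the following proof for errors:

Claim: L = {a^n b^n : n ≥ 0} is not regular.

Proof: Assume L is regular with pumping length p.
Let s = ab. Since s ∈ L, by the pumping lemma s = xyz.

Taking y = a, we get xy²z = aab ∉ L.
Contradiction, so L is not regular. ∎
The proof is INCORRECT.

Error: The string s = ab may be shorter than p.
The pumping lemma only applies to strings with |s| ≥ p, and p is not under our control.
We must choose s in terms of p, e.g. s = a^p b^p, to ensure |s| ≥ p.
(The proof also fixes one particular y; a valid argument must handle every decomposition with |xy| ≤ p and |y| ≥ 1 — for s = a^p b^p this forces y = a^k, and then xy²z = a^(p+k) b^p ∉ L.)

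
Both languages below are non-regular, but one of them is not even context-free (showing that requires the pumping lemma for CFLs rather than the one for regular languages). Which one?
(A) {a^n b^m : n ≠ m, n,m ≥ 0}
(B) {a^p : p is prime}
(B) {a^p : p is prime}

(B) {a^p : p is prime} requires the CFL pumping lemma.

- {a^n b^m : n ≠ m, n,m ≥ 0} is context-free (but not regular)
  • Can be shown non-regular with the regular pumping lemma
  • After pumping a's, we can make n = m

- {a^p : p is prime} is NOT context-free
  • Requires the CFL pumping lemma to prove
  • The CFL pumping lemma also fails because prime gaps are unbounded

The CFL pumping lemma is "stronger" in that it can prove non-membership
in the larger class of context-free languages.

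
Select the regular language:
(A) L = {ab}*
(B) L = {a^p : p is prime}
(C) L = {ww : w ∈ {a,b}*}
(A) {ab}*

(A) L = {ab}* is regular.

This can be recognized by a finite automaton (DFA/NFA).
Regular expressions like {ab}* define regular languages.

The other choices are not regular:
- {a^p : p is prime}: After pumping, the length becomes composite
- {ww : w ∈ {a,b}*}: After pumping, the two halves no longer match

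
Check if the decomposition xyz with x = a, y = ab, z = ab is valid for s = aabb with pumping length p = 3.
Violated: xyz = s

The decomposition x = a, y = ab, z = ab for s = aabb with p = 3
violates the constraint: xyz = s

xyz = 'a' + 'ab' + 'ab' = 'aabab' ≠ 'aabb' = s. The decomposition doesn't reconstruct s.

Pumping lemma constraints:
1. xyz = s (decomposition is valid)
2. |xy| ≤ p
3. |y| > 0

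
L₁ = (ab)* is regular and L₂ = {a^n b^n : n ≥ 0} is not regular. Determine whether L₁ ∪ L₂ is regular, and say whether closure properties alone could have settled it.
No — L₁ ∪ L₂ is not regular.

Let U = (ab)* ∪ {a^n b^n}. If U were regular, then U ∩ aa*bb* would be regular (closure under intersection with a regular language). But (ab)* ∩ aa*bb* = {ab} and {a^n b^n} ∩ aa*bb* = {a^n b^n : n ≥ 1}, so U ∩ aa*bb* = {a^n b^n : n ≥ 1}, which is not regular. Hence U is not regular.

Note that the bare facts "L₁ regular, L₂ non-regular" do not settle the question by themselves: the closure of regular languages under ∪, ∩, complement and difference applies only when BOTH operands are regular. With a non-regular operand the result can come out regular or non-regular depending on the specific languages, so one has to work out L₁ ∪ L₂ for this particular pair, as above.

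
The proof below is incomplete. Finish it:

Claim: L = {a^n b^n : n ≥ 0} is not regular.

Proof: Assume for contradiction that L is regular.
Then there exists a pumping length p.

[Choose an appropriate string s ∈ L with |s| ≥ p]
s = a^p b^p

This string is in L (has equal a's and b's) and has length 2p ≥ p.
Any decomposition xyz with |xy| ≤ p means y consists only of a's,
so pumping will unbalance the counts.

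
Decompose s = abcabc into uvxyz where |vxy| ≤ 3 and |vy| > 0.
u='ab', v='c', x='a', y='b', z='c'

For s = abcabc with pumping length p = 3:

One valid decomposition:
- u = 'ab'
- v = 'c'
- x = 'a'
- y = 'b'
- z = 'c'

Verification:
- uvxyz = 'ab' + 'c' + 'a' + 'b' + 'c' = abcabc ✓
- |vxy| = |'cab'| = 3 ≤ 3 ✓
- |vy| = |'cb'| = 2 > 0 ✓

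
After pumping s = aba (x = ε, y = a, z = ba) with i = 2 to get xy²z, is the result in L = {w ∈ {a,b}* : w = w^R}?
No

xy²z = ε · aa · ba = aaba.
aaba reversed is abaa ≠ aaba, so it is not a palindrome and is not in L.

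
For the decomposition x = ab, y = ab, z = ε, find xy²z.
ababab

Given x = 'ab', y = 'ab', z = '' and i = 2:

xy^2z = x + y·y·...·y (2 times) + z
       = 'ab' + 'ab'^2 + ''
       = 'ab' + 'abab' + ''
       = 'ababab'

The pumped string is 'ababab' with length 6.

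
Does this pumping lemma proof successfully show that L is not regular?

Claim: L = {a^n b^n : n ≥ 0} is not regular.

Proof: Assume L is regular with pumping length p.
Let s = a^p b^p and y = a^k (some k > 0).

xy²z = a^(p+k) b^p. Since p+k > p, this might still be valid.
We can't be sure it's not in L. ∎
The proof is INCORRECT.

Error: The conclusion is wrong.
xy²z = a^(p+k) b^p is definitely NOT in L because the number of a's (p+k) ≠ number of b's (p).
The proof incorrectly doubts what is actually a valid contradiction.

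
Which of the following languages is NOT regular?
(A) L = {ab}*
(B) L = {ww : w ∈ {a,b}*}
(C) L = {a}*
(B) {ww : w ∈ {a,b}*}

(B) L = {ww : w ∈ {a,b}*} is NOT regular.

The pumping lemma can be used to prove this:
After pumping, the two halves no longer match

The other languages are regular because they can be recognized by finite automata.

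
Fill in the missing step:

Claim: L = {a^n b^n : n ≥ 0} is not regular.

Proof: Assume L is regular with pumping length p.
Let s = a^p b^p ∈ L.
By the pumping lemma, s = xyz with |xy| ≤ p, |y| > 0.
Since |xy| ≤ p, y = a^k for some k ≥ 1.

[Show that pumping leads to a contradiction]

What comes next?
Consider xy²z = a^(p+k) b^p.

Since k ≥ 1, we have p + k > p.
So xy²z has more a's than b's: (p+k) a's vs p b's.
This means xy²z ∉ L because a^n b^n requires equal counts.

This contradicts the pumping lemma which states xy²z ∈ L.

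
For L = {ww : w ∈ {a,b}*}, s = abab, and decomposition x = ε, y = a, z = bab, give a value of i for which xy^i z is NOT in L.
i = 0

xy⁰z = ε · ε · bab = bab; bab has odd length 3, so it cannot be written as ww and is not in L.
(Other choices also work, e.g. i = 2, 3; only i = 1 is guaranteed to stay in L since xy¹z = s.)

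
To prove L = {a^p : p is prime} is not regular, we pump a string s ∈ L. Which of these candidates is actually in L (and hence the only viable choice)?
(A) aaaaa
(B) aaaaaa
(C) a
(A) aaaaa

The pumping lemma is applied to a string s that lies in L, so first check membership of each option:
- (A) aaaaa has length 5, which is prime, so it is in L ✓
- (B) aaaaaa has length 6 = 2 × 3, which is not prime, so it is not in L ✗
- (C) a has length 1, which is not prime, so it is not in L ✗

Only (A) aaaaa is in L, so it is the only candidate that could play the role of s.
(In a complete proof one picks s in terms of the pumping length p so that |s| ≥ p is guaranteed; a fixed string like aaaaa illustrates the shape of such an s.)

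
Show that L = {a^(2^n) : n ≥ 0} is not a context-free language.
Assume for contradiction that L is context-free, and let p ≥ 1 be the pumping length given by the pumping lemma for CFLs.
Choose s = a^(2^p). Then s ∈ L and |s| = 2^p ≥ p.
By the CFL pumping lemma, s = uvxyz for some u, v, x, y, z with |vxy| ≤ p, |vy| ≥ 1, and uv^i xy^i z ∈ L for every i ≥ 0.
All symbols are a's, so only lengths matter: let k = |vy|, with 1 ≤ k ≤ |vxy| ≤ p < 2^p.

Take i = 2: |uv²xy²z| = 2^p + k, and 2^p < 2^p + k < 2^p + 2^p = 2^(p+1).
So the length lies strictly between consecutive powers of two and is not a power of 2; uv²xy²z ∉ L.

This contradicts the CFL pumping lemma, which requires uv^i xy^i z ∈ L for all i ≥ 0.
Hence L = {a^(2^n) : n ≥ 0} is not context-free. ∎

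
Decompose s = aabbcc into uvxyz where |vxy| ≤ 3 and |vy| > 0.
u='aa', v='b', x='b', y='c', z='c'

For s = aabbcc with pumping length p = 3:

One valid decomposition:
- u = 'aa'
- v = 'b'
- x = 'b'
- y = 'c'
- z = 'c'

Verification:
- uvxyz = 'aa' + 'b' + 'b' + 'c' + 'c' = aabbcc ✓
- |vxy| = |'bbc'| = 3 ≤ 3 ✓
- |vy| = |'bc'| = 2 > 0 ✓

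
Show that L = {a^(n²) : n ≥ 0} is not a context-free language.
Assume for contradiction that L is context-free, and let p ≥ 1 be the pumping length given by the pumping lemma for CFLs.
Choose s = a^(p²). Then s ∈ L and |s| = p² ≥ p.
By the CFL pumping lemma, s = uvxyz for some u, v, x, y, z with |vxy| ≤ p, |vy| ≥ 1, and uv^i xy^i z ∈ L for every i ≥ 0.
All symbols are a's, so only lengths matter: let k = |vy|, with 1 ≤ k ≤ |vxy| ≤ p.

Take i = 2: |uv²xy²z| = p² + k, and p² < p² + k ≤ p² + p < (p + 1)².
So the length lies strictly between consecutive squares and is not a perfect square; uv²xy²z ∉ L.

This contradicts the CFL pumping lemma, which requires uv^i xy^i z ∈ L for all i ≥ 0.
Hence L = {a^(n²) : n ≥ 0} is not context-free. ∎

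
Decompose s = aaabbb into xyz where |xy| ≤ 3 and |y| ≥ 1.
x = 'aa', y = 'a', z = 'bbb'

For s = aaabbb and p = 3, one valid decomposition is:
- x = 'aa' (length 2)
- y = 'a' (length 1)
- z = 'bbb' (length 3)

Verification:
- xyz = 'aa' + 'a' + 'bbb' = aaabbb ✓
- |xy| = 3 ≤ 3 ✓
- |y| = 1 > 0 ✓

All pumping lemma constraints are satisfied.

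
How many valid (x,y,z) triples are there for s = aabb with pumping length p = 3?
6

For s = 'aabb' with pumping length p = 3:

Constraints: |xy| ≤ 3, |y| > 0

Valid decompositions (|xy| ≤ p, |y| ≥ 1):
  • x='', y='a', z='abb'
  • x='a', y='a', z='bb'
  • x='', y='aa', z='bb'
  • x='aa', y='b', z='b'
  • x='a', y='ab', z='b'
  • x='', y='aab', z='b'

Total count: 6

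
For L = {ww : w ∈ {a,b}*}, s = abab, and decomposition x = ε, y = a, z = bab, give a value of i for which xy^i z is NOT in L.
i = 0

xy⁰z = ε · ε · bab = bab; bab has odd length 3, so it cannot be written as ww and is not in L.
(Other choices also work, e.g. i = 2, 3; only i = 1 is guaranteed to stay in L since xy¹z = s.)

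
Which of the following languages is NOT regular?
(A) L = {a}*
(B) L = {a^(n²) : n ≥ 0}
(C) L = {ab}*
(B) {a^(n²) : n ≥ 0}

(B) L = {a^(n²) : n ≥ 0} is NOT regular.

The pumping lemma can be used to prove this:
After pumping, length is no longer a perfect square

The other languages are regular because they can be recognized by finite automata.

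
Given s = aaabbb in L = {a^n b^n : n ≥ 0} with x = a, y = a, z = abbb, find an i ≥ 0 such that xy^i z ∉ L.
i = 3

xy³z = a · aaa · abbb = aaaaabbb; aaaaabbb has 5 a's and 3 b's; 5 ≠ 3, so it is not in L.
(Other choices also work, e.g. i = 0, 2; only i = 1 is guaranteed to stay in L since xy¹z = s.)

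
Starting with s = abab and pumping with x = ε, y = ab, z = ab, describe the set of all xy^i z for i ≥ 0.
{xy^i z : i ≥ 0} = {(ab)^(i+1) : i ≥ 0} = {ab, abab, ababab, ...}

With x = ε, y = ab, z = ab: Pumping 'ab' gives strings of alternating a's and b's.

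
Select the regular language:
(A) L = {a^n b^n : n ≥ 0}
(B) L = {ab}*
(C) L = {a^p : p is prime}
(B) {ab}*

(B) L = {ab}* is regular.

This can be recognized by a finite automaton (DFA/NFA).
Regular expressions like {ab}* define regular languages.

The other choices are not regular:
- {a^p : p is prime}: After pumping, the length becomes composite
- {a^n b^n : n ≥ 0}: After pumping, the number of a's and b's become unequal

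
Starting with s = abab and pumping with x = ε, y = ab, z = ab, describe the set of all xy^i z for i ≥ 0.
{xy^i z : i ≥ 0} = {(ab)^(i+1) : i ≥ 0} = {ab, abab, ababab, ...}

With x = ε, y = ab, z = ab: Pumping 'ab' gives strings of alternating a's and b's.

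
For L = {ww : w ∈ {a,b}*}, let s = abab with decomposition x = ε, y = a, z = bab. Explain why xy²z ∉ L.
xy²z = aabab ∉ L

Pumping with i = 2 replaces y = a by y² = aa:
- Original: s = xyz = abab; abab splits into halves ab · ab, which are equal, so it is in L (w = ab)
- Pumped: xy²z = ε · aa · bab = aabab
- aabab has odd length 5, so it cannot be written as ww and is not in L

The pumping lemma would require xy²z ∈ L, so this decomposition yields a contradiction.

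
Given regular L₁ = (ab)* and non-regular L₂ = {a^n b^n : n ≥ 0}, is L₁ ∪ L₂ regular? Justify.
No — L₁ ∪ L₂ is not regular.

Let U = (ab)* ∪ {a^n b^n}. If U were regular, then U ∩ aa*bb* would be regular (closure under intersection with a regular language). But (ab)* ∩ aa*bb* = {ab} and {a^n b^n} ∩ aa*bb* = {a^n b^n : n ≥ 1}, so U ∩ aa*bb* = {a^n b^n : n ≥ 1}, which is not regular. Hence U is not regular.

Note that the bare facts "L₁ regular, L₂ non-regular" do not settle the question by themselves: the closure of regular languages under ∪, ∩, complement and difference applies only when BOTH operands are regular. With a non-regular operand the result can come out regular or non-regular depending on the specific languages, so one has to work out L₁ ∪ L₂ for this particular pair, as above.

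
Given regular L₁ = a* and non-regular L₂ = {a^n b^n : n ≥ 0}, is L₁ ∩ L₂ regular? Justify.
Yes — L₁ ∩ L₂ is regular.

A string of a* contains no b's, and the only string of {a^n b^n} with no b's is ε (n = 0). So L₁ ∩ L₂ = {ε}, a finite language, which is regular.

Note that the bare facts "L₁ regular, L₂ non-regular" do not settle the question by themselves: the closure of regular languages under ∪, ∩, complement and difference applies only when BOTH operands are regular. With a non-regular operand the result can come out regular or non-regular depending on the specific languages, so one has to work out L₁ ∩ L₂ for this particular pair, as above.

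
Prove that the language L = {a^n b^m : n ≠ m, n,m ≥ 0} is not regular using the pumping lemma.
Assume for contradiction that L is regular, and let p ≥ 1 be the pumping length given by the pumping lemma.
Choose s = a^p b^(p + p!). Then s ∈ L because p ≠ p + p! (as p! ≥ 1), and |s| ≥ p.
By the pumping lemma, s = xyz for some x, y, z with |xy| ≤ p, |y| ≥ 1, and xy^i z ∈ L for every i ≥ 0.
Since |xy| ≤ p and the first p symbols of s are all a's, y = a^k for some k with 1 ≤ k ≤ p.
For every i ≥ 0, xy^i z = a^(p + (i − 1)k) b^(p + p!).

Because 1 ≤ k ≤ p, k divides p!. Let t = p!/k (a positive integer) and take i = t + 1.
Then the number of a's is p + tk = p + p!, which equals the number of b's.
So xy^(t+1) z = a^(p + p!) b^(p + p!) has equally many a's and b's and is NOT in L.

This contradicts the pumping lemma, which requires xy^i z ∈ L for all i ≥ 0.
Hence L = {a^n b^m : n ≠ m, n,m ≥ 0} is not regular. ∎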